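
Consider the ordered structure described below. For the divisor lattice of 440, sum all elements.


sigma(n) = sum of divisors.
Divisors of 440: [1, 2, 4, 5, 8, 10, 11, 20, 22, 40, 44, 55, 88, 110, 220, 440]
Sum = 1080


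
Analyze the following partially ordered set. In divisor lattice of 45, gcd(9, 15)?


Meet=gcd.
gcd(9,15)=3


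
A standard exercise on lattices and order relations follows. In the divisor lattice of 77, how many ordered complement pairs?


Complement pair (a,b): a meet b = bottom, a join b = top.
Here: gcd(a,b)=1 and lcm(a,b)=77, i.e. a*b=77 with a,b coprime.
Pairs found: (1,77), (7,11), (11,7), (77,1)
Total ordered pairs: 4


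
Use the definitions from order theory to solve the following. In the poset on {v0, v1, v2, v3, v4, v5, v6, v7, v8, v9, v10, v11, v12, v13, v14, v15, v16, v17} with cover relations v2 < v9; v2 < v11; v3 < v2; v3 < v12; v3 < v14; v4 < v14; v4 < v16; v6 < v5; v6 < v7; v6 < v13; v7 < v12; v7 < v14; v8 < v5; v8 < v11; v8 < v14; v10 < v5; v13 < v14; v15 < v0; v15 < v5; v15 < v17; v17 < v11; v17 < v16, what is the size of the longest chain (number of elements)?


A chain is a totally ordered subset; we count the number of elements in a maximum chain.
Compute, for each element x, the size of the longest chain ending at x:
  v1: 1
  v3: 1
  v4: 1
  v6: 1
  v8: 1
  v10: 1
  ...
A maximum chain: v3 < v2 < v9
Number of elements in the longest chain: 3


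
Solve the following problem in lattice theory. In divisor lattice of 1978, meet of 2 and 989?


In a divisor lattice, meet = gcd (greatest common divisor).
By Euclidean algorithm or factoring: gcd(2,989) = 1


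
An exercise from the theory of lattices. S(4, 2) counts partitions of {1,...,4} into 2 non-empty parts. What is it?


S(n,k) = k*S(n-1,k) + S(n-1,k-1).
S(3,2) = 3, S(3,1) = 1
S(4,2) = 2*3 + 1 = 6 + 1
S(4,2) = 7


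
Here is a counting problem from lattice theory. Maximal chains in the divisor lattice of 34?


A maximal chain goes from the minimum element to a maximal element via cover relations.
Counting all min-to-max paths in the cover graph.
Total maximal chains: 2


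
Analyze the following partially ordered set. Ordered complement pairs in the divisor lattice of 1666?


Complement pair (a,b): a meet b = bottom, a join b = top.
Here: gcd(a,b)=1 and lcm(a,b)=1666, i.e. a*b=1666 with a,b coprime.
Pairs found: (1,1666), (2,833), (17,98), (34,49), ... (4 more)
Total ordered pairs: 8


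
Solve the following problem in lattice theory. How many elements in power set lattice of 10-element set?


Power set = 2^n.
2^10 = 1024


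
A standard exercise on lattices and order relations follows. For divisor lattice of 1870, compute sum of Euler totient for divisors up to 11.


Divisors of 1870 up to 11: [1, 2, 5, 10, 11]
phi values: [1, 1, 4, 4, 10]
Sum = 20


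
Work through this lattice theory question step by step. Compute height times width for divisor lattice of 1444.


Height = length of longest chain minus 1; width = size of largest antichain.
A maximum chain: 1 | 19 | 361 | 722 | 1444  (height 4).
A maximum antichain: {4, 38, 361}  (width 3).
Product = 4 * 3 = 12


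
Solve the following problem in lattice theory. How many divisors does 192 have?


Divisors of 192: [1, 2, 3, 4, 6, 8, 12, 16, 24, 32, 48, 64, 96, 192]
Count: 14


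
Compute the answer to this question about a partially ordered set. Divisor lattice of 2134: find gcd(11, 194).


In a divisor lattice, meet = gcd (greatest common divisor).
By Euclidean algorithm or factoring: gcd(11,194) = 1


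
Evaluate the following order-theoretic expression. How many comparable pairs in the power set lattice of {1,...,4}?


A comparable pair {a,b} has a < b or b < a in the order.
Count unordered pairs where one element is strictly below the other.
Examples: {{},{1}}, {{},{2}}, {{},{3}}, {{},{4}}, ...
Total comparable pairs: 65


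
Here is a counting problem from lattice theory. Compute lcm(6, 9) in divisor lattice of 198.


In a divisor lattice, join = lcm (least common multiple).
gcd(6,9) = 3
lcm(6,9) = 6*9/gcd = 54/3 = 18


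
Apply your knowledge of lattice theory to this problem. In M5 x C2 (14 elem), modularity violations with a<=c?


Modular law: if a <= c then a v (b ^ c) = (a v b) ^ c.
Check all triples (a,b,c) with a <= c among 14 elements.
This lattice is modular (diamonds M_m and their chain-products are modular).
Total violating triples: 0


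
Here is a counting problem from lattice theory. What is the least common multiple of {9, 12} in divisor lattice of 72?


In a divisor lattice, join = lcm (least common multiple).
Compute lcm iteratively: start with first element, then lcm(current, next).
Elements: [9, 12]
lcm(9,12) = 36
Final lcm = 36


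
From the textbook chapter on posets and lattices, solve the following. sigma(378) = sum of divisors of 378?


sigma(n) = sum of divisors.
Divisors of 378: [1, 2, 3, 6, 7, 9, 14, 18, 21, 27, 42, 54, 63, 126, 189, 378]
Sum = 960


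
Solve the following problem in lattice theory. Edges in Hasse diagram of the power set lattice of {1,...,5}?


A cover relation a -< b holds when a < b with no c strictly between.
Cover relations:
  {} -< {1}
  {} -< {2}
  {} -< {3}
  {} -< {4}
  {} -< {5}
  {1} -< {1,2}
  {1} -< {1,3}
  {1} -< {1,4}
  ...72 more
Total: 80


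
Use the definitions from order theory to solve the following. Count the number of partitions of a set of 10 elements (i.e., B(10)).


B(n) = number of set partitions of an n-element set.
B(n) satisfies the recurrence: B(n+1) = sum_k C(n,k)*B(k).
B(10) = 115975


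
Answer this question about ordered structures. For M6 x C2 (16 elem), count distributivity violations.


Distributive law: a ^ (b v c) = (a ^ b) v (a ^ c).
Check all 16^3 = 4096 ordered triples (a,b,c).
  e.g. a=(a1,0), b=(a2,0), c=(a3,0): lhs=(a1,0) != rhs=(0,0)
  e.g. a=(a1,0), b=(a2,0), c=(a3,1): lhs=(a1,0) != rhs=(0,0)
Total violating triples: 960


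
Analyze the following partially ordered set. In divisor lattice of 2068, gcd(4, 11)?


Meet=gcd.
gcd(4,11)=1


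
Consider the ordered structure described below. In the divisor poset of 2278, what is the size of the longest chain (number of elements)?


A chain is a totally ordered subset; we count the number of elements in a maximum chain.
Compute, for each element x, the size of the longest chain ending at x:
  1: 1
  2: 2
  17: 2
  67: 2
  34: 3
  134: 3
  ...
A maximum chain: 1 < 2 < 34 < 2278
Number of elements in the longest chain: 4


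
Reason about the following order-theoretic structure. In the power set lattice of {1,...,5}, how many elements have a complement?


An element a is complemented if some b has a meet b = bottom, a join b = top.
every subset A has complement S\A, so all elements are complemented.
Complemented elements: {}, {1}, {2}, {3}, {4}, {5}, ... (26 more)
Count: 32


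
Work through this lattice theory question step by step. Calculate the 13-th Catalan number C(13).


C(n) = C(2n, n) / (n+1).
C(26, 13) = 10400600
C(13) = 10400600 / 14 = 742900


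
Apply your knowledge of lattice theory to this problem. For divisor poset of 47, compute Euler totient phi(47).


phi(n) = n * prod_{p|n} (1 - 1/p).
Prime divisors of 47: [47]
phi(47) = 47 * (1 - 1/47)
phi(47) = 46


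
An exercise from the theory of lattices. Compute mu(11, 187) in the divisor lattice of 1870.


In a divisor lattice, mu(a,b) = mu(b/a) where mu is the classical Mobius function.
b/a = 187/11 = 17
Prime factorization of 17: primes [17]
17 is squarefree with 1 prime factor(s), so mu(17) = (-1)^1 = -1


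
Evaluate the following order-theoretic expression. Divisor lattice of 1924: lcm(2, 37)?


Join=lcm.
gcd(2,37)=1
lcm=74


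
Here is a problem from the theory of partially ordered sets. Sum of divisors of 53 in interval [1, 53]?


Interval [1,53] in divisors of 53: [1, 53]
Sum = 54


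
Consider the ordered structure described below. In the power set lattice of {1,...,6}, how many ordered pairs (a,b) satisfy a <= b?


The order relation is {(a,b) : a <= b}, reflexive so it includes (a,a).
Examples: ({},{}), ({},{1,2}), ({},{1,2,3}), ({},{1,2,3,4}), ({},{1,2,3,4,5}), ...
Total ordered pairs: 729


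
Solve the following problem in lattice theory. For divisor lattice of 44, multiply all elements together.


Divisors of 44: [1, 2, 4, 11, 22, 44]
Product = n^(d(n)/2) = 44^(6/2)
Product = 85184


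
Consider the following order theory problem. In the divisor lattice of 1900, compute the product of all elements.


Divisors of 1900: [1, 2, 4, 5, 10, 19, 20, 25, 38, 50, 76, 95, 100, 190, 380, 475, 950, 1900]
Product = n^(d(n)/2) = 1900^(18/2)
Product = 322687697779000000000000000000


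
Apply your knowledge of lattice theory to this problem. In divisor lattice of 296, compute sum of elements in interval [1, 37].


Interval [1,37] in divisors of 296: [1, 37]
Sum = 38


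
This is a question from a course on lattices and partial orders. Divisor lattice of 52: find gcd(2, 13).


In a divisor lattice, meet = gcd (greatest common divisor).
By Euclidean algorithm or factoring: gcd(2,13) = 1


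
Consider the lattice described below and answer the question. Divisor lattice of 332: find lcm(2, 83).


In a divisor lattice, join = lcm (least common multiple).
gcd(2,83) = 1
lcm(2,83) = 2*83/gcd = 166/1 = 166


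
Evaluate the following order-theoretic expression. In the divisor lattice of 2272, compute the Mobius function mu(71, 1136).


In a divisor lattice, mu(a,b) = mu(b/a) where mu is the classical Mobius function.
b/a = 1136/71 = 16
Prime factorization of 16: primes [2]
16 is not squarefree, so mu(16) = 0


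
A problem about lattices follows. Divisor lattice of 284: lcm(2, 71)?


Join=lcm.
gcd(2,71)=1
lcm=142


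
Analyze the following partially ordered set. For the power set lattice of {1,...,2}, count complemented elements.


An element a is complemented if some b has a meet b = bottom, a join b = top.
every subset A has complement S\A, so all elements are complemented.
Complemented elements: {}, {1}, {2}, {1,2}
Count: 4


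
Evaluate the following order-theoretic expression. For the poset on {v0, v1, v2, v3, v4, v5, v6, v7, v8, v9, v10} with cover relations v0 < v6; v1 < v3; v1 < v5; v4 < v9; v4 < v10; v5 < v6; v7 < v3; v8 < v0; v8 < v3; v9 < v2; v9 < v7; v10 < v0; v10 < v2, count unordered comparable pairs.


A comparable pair {a,b} has a < b or b < a in the order.
Count unordered pairs where one element is strictly below the other.
Examples: {v0,v4}, {v0,v6}, {v0,v8}, {v0,v10}, ...
Total comparable pairs: 22


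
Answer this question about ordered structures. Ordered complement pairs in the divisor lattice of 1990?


Complement pair (a,b): a meet b = bottom, a join b = top.
Here: gcd(a,b)=1 and lcm(a,b)=1990, i.e. a*b=1990 with a,b coprime.
Pairs found: (1,1990), (2,995), (5,398), (10,199), ... (4 more)
Total ordered pairs: 8


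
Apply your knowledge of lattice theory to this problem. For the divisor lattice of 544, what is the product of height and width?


Height = length of longest chain minus 1; width = size of largest antichain.
A maximum chain: 1 | 17 | 34 | 68 | 136 | 272 | 544  (height 6).
A maximum antichain: {2, 17}  (width 2).
Product = 6 * 2 = 12


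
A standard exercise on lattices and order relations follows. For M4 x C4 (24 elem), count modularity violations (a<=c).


Modular law: if a <= c then a v (b ^ c) = (a v b) ^ c.
Check all triples (a,b,c) with a <= c among 24 elements.
This lattice is modular (diamonds M_m and their chain-products are modular).
Total violating triples: 0


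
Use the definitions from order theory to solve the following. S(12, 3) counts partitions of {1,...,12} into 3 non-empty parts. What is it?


S(n,k) = k*S(n-1,k) + S(n-1,k-1).
S(11,3) = 28501, S(11,2) = 1023
S(12,3) = 3*28501 + 1023 = 85503 + 1023
S(12,3) = 86526


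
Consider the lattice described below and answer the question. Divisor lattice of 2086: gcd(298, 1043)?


Meet=gcd.
gcd(298,1043)=149


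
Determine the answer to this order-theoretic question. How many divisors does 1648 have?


Divisors of 1648: [1, 2, 4, 8, 16, 103, 206, 412, 824, 1648]
Count: 10


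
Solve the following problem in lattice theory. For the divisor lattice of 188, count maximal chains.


A maximal chain goes from the minimum element to a maximal element via cover relations.
Counting all min-to-max paths in the cover graph.
Total maximal chains: 3


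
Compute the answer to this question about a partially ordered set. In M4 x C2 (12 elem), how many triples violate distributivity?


Distributive law: a ^ (b v c) = (a ^ b) v (a ^ c).
Check all 12^3 = 1728 ordered triples (a,b,c).
  e.g. a=(a1,0), b=(a2,0), c=(a3,0): lhs=(a1,0) != rhs=(0,0)
  e.g. a=(a1,0), b=(a2,0), c=(a3,1): lhs=(a1,0) != rhs=(0,0)
Total violating triples: 192


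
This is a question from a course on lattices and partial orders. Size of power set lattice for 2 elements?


Power set = 2^n.
2^2 = 4


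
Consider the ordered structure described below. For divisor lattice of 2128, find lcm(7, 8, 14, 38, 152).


In a divisor lattice, join = lcm (least common multiple).
Compute lcm iteratively: start with first element, then lcm(current, next).
Elements: [7, 8, 14, 38, 152]
lcm(7,8) = 56
lcm(56,14) = 56
lcm(56,38) = 1064
lcm(1064,152) = 1064
Final lcm = 1064


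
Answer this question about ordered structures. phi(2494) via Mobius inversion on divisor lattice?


phi(n) = n * prod_{p|n} (1 - 1/p).
Prime divisors of 2494: [2, 29, 43]
phi(2494) = 2494 * (1 - 1/2) * (1 - 1/29) * (1 - 1/43)
phi(2494) = 1176


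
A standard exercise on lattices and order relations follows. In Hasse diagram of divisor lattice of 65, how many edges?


A cover relation a -< b holds when a < b with no c strictly between.
Cover relations:
  1 -< 5
  1 -< 13
  5 -< 65
  13 -< 65
Total: 4


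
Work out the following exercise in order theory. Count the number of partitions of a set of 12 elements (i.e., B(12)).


B(n) = number of set partitions of an n-element set.
B(n) satisfies the recurrence: B(n+1) = sum_k C(n,k)*B(k).
B(12) = 4213597


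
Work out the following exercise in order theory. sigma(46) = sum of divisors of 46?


sigma(n) = sum of divisors.
Divisors of 46: [1, 2, 23, 46]
Sum = 72


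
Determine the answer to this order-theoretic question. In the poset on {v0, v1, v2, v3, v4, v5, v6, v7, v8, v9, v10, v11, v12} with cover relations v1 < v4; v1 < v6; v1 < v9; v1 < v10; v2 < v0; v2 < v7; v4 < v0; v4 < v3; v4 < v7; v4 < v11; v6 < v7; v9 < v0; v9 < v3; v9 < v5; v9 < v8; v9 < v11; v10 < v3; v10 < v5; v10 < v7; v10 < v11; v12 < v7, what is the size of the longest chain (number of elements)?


A chain is a totally ordered subset; we count the number of elements in a maximum chain.
Compute, for each element x, the size of the longest chain ending at x:
  v1: 1
  v2: 1
  v12: 1
  v4: 2
  v6: 2
  v9: 2
  ...
A maximum chain: v1 < v4 < v0
Number of elements in the longest chain: 3


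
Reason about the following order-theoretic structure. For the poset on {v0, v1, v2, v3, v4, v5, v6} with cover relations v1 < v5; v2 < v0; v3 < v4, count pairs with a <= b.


The order relation is {(a,b) : a <= b}, reflexive so it includes (a,a).
Examples: (v0,v0), (v1,v1), (v1,v5), (v2,v0), (v2,v2), ...
Total ordered pairs: 10


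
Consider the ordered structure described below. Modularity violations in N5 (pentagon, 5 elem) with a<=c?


Modular law: if a <= c then a v (b ^ c) = (a v b) ^ c.
Check all triples (a,b,c) with a <= c among 5 elements.
  e.g. a=a, b=c, c=b: lhs=a != rhs=b
Total violating triples: 1


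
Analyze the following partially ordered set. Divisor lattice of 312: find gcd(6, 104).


In a divisor lattice, meet = gcd (greatest common divisor).
By Euclidean algorithm or factoring: gcd(6,104) = 2


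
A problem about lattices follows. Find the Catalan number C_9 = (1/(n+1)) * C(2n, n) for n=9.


C(n) = C(2n, n) / (n+1).
C(18, 9) = 48620
C(9) = 48620 / 10 = 4862


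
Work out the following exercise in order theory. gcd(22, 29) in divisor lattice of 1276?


Meet=gcd.
gcd(22,29)=1


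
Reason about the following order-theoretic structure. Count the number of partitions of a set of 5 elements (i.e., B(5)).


B(n) = number of set partitions of an n-element set.
B(n) satisfies the recurrence: B(n+1) = sum_k C(n,k)*B(k).
B(5) = 52


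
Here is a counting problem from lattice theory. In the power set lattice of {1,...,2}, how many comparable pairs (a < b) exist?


A comparable pair {a,b} has a < b or b < a in the order.
Count unordered pairs where one element is strictly below the other.
Examples: {{},{1}}, {{},{2}}, {{},{1,2}}, {{1},{1,2}}, ...
Total comparable pairs: 5


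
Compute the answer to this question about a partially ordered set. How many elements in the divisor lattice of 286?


Divisors of 286: [1, 2, 11, 13, 22, 26, 143, 286]
Count: 8


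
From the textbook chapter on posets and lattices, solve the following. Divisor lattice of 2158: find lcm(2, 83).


In a divisor lattice, join = lcm (least common multiple).
gcd(2,83) = 1
lcm(2,83) = 2*83/gcd = 166/1 = 166


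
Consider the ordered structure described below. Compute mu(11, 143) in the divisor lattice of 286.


In a divisor lattice, mu(a,b) = mu(b/a) where mu is the classical Mobius function.
b/a = 143/11 = 13
Prime factorization of 13: primes [13]
13 is squarefree with 1 prime factor(s), so mu(13) = (-1)^1 = -1


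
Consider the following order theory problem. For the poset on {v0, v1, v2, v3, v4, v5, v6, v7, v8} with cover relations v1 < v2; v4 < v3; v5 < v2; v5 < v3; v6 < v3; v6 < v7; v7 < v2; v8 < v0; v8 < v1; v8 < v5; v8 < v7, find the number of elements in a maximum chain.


A chain is a totally ordered subset; we count the number of elements in a maximum chain.
Compute, for each element x, the size of the longest chain ending at x:
  v4: 1
  v6: 1
  v8: 1
  v0: 2
  v1: 2
  v5: 2
  ...
A maximum chain: v8 < v1 < v2
Number of elements in the longest chain: 3


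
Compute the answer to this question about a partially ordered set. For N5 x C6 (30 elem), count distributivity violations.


Distributive law: a ^ (b v c) = (a ^ b) v (a ^ c).
Check all 30^3 = 27000 ordered triples (a,b,c).
  e.g. a=(b,0), b=(a,0), c=(c,0): lhs=(b,0) != rhs=(a,0)
  e.g. a=(b,0), b=(a,0), c=(c,1): lhs=(b,0) != rhs=(a,0)
Total violating triples: 432


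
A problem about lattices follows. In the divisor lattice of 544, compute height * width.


Height = length of longest chain minus 1; width = size of largest antichain.
A maximum chain: 1 | 17 | 34 | 68 | 136 | 272 | 544  (height 6).
A maximum antichain: {2, 17}  (width 2).
Product = 6 * 2 = 12


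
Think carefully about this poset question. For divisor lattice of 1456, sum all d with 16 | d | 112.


Interval [16,112] in divisors of 1456: [16, 112]
Sum = 128


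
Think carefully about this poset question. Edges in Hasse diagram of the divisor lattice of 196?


A cover relation a -< b holds when a < b with no c strictly between.
Cover relations:
  1 -< 2
  1 -< 7
  2 -< 4
  2 -< 14
  4 -< 28
  7 -< 14
  7 -< 49
  14 -< 28
  ...4 more
Total: 12


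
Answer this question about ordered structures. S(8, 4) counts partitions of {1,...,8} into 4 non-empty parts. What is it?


S(n,k) = k*S(n-1,k) + S(n-1,k-1).
S(7,4) = 350, S(7,3) = 301
S(8,4) = 4*350 + 301 = 1400 + 301
S(8,4) = 1701


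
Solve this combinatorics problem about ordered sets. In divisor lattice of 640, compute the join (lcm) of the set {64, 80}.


In a divisor lattice, join = lcm (least common multiple).
Compute lcm iteratively: start with first element, then lcm(current, next).
Elements: [64, 80]
lcm(64,80) = 320
Final lcm = 320


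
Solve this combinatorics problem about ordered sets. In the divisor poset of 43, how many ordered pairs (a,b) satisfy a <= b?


The order relation is {(a,b) : a <= b}, reflexive so it includes (a,a).
Examples: (1,1), (1,43), (43,43)
Total ordered pairs: 3


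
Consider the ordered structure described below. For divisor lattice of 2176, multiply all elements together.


Divisors of 2176: [1, 2, 4, 8, 16, 17, 32, 34, 64, 68, 128, 136, 272, 544, 1088, 2176]
Product = n^(d(n)/2) = 2176^(16/2)
Product = 502656297790633035773771776


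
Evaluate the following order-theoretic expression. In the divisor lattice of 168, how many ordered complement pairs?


Complement pair (a,b): a meet b = bottom, a join b = top.
Here: gcd(a,b)=1 and lcm(a,b)=168, i.e. a*b=168 with a,b coprime.
Pairs found: (1,168), (3,56), (7,24), (8,21), ... (4 more)
Total ordered pairs: 8


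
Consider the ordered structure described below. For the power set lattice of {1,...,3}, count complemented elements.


An element a is complemented if some b has a meet b = bottom, a join b = top.
every subset A has complement S\A, so all elements are complemented.
Complemented elements: {}, {1}, {2}, {3}, {1,2}, {1,3}, ... (2 more)
Count: 8


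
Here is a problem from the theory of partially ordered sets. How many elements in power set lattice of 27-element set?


Power set = 2^n.
2^27 = 134217728


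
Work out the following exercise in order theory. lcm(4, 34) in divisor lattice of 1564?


Join=lcm.
gcd(4,34)=2
lcm=68


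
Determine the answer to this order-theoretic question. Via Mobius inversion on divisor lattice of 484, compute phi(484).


phi(n) = n * prod_{p|n} (1 - 1/p).
Prime divisors of 484: [2, 11]
phi(484) = 484 * (1 - 1/2) * (1 - 1/11)
phi(484) = 220


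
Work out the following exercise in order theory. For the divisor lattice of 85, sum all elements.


sigma(n) = sum of divisors.
Divisors of 85: [1, 5, 17, 85]
Sum = 108


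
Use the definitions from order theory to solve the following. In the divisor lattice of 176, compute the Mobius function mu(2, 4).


In a divisor lattice, mu(a,b) = mu(b/a) where mu is the classical Mobius function.
b/a = 4/2 = 2
Prime factorization of 2: primes [2]
2 is squarefree with 1 prime factor(s), so mu(2) = (-1)^1 = -1


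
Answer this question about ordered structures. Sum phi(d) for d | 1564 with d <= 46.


Divisors of 1564 up to 46: [1, 2, 4, 17, 23, 34, 46]
phi values: [1, 1, 2, 16, 22, 16, 22]
Sum = 80


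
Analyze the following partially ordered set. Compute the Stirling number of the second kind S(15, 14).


S(n,k) = k*S(n-1,k) + S(n-1,k-1).
S(14,14) = 1, S(14,13) = 91
S(15,14) = 14*1 + 91 = 14 + 91
S(15,14) = 105


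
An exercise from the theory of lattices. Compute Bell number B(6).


B(n) = number of set partitions of an n-element set.
B(n) satisfies the recurrence: B(n+1) = sum_k C(n,k)*B(k).
B(6) = 203


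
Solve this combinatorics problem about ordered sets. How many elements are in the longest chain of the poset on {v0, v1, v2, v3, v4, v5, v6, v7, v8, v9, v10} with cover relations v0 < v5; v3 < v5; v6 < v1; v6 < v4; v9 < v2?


A chain is a totally ordered subset; we count the number of elements in a maximum chain.
Compute, for each element x, the size of the longest chain ending at x:
  v0: 1
  v3: 1
  v6: 1
  v7: 1
  v8: 1
  v9: 1
  ...
A maximum chain: v6 < v1
Number of elements in the longest chain: 2


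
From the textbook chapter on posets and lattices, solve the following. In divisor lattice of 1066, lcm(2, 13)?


Join=lcm.
gcd(2,13)=1
lcm=26


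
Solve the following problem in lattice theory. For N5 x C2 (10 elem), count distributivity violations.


Distributive law: a ^ (b v c) = (a ^ b) v (a ^ c).
Check all 10^3 = 1000 ordered triples (a,b,c).
  e.g. a=(b,0), b=(a,0), c=(c,0): lhs=(b,0) != rhs=(a,0)
  e.g. a=(b,0), b=(a,0), c=(c,1): lhs=(b,0) != rhs=(a,0)
Total violating triples: 16


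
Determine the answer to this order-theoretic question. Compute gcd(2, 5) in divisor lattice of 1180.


In a divisor lattice, meet = gcd (greatest common divisor).
By Euclidean algorithm or factoring: gcd(2,5) = 1


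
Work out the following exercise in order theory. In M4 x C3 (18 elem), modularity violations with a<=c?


Modular law: if a <= c then a v (b ^ c) = (a v b) ^ c.
Check all triples (a,b,c) with a <= c among 18 elements.
This lattice is modular (diamonds M_m and their chain-products are modular).
Total violating triples: 0


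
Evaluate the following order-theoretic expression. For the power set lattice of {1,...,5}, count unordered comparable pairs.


A comparable pair {a,b} has a < b or b < a in the order.
Count unordered pairs where one element is strictly below the other.
Examples: {{},{1}}, {{},{2}}, {{},{3}}, {{},{4}}, ...
Total comparable pairs: 211


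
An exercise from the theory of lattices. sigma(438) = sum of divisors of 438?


sigma(n) = sum of divisors.
Divisors of 438: [1, 2, 3, 6, 73, 146, 219, 438]
Sum = 888


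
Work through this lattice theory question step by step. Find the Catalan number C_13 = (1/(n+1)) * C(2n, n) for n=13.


C(n) = C(2n, n) / (n+1).
C(26, 13) = 10400600
C(13) = 10400600 / 14 = 742900


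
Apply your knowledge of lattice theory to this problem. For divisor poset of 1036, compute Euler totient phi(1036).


phi(n) = n * prod_{p|n} (1 - 1/p).
Prime divisors of 1036: [2, 7, 37]
phi(1036) = 1036 * (1 - 1/2) * (1 - 1/7) * (1 - 1/37)
phi(1036) = 432


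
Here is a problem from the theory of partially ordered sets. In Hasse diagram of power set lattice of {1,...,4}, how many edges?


A cover relation a -< b holds when a < b with no c strictly between.
Cover relations:
  {} -< {1}
  {} -< {2}
  {} -< {3}
  {} -< {4}
  {1} -< {1,2}
  {1} -< {1,3}
  {1} -< {1,4}
  {2} -< {1,2}
  ...24 more
Total: 32


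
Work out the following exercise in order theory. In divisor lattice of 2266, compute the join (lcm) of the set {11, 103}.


In a divisor lattice, join = lcm (least common multiple).
Compute lcm iteratively: start with first element, then lcm(current, next).
Elements: [11, 103]
lcm(11,103) = 1133
Final lcm = 1133


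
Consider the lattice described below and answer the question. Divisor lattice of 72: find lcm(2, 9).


In a divisor lattice, join = lcm (least common multiple).
gcd(2,9) = 1
lcm(2,9) = 2*9/gcd = 18/1 = 18


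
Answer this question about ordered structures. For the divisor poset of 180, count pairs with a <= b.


The order relation is {(a,b) : a <= b}, reflexive so it includes (a,a).
Examples: (1,1), (1,10), (1,12), (1,15), (1,18), ...
Total ordered pairs: 108


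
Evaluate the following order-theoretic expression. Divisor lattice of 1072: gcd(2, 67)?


Meet=gcd.
gcd(2,67)=1


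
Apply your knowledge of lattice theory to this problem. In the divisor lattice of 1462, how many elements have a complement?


An element a is complemented if some b has a meet b = bottom, a join b = top.
a is complemented iff gcd(a, n/a)=1, i.e. a is a unitary divisor of 1462.
Complemented elements: 1, 2, 17, 34, 43, 86, ... (2 more)
Count: 8


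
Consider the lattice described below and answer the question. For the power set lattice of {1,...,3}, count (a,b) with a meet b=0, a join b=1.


Complement pair (a,b): a meet b = bottom, a join b = top.
Here: A intersect B = {} and A union B = {1,...,3}.
Pairs found: ({},{1,2,3}), ({1},{2,3}), ({2},{1,3}), ({3},{1,2}), ... (4 more)
Total ordered pairs: 8


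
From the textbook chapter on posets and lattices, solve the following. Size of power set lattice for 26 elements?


Power set = 2^n.
2^26 = 67108864


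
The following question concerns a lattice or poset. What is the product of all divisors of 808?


Divisors of 808: [1, 2, 4, 8, 101, 202, 404, 808]
Product = n^(d(n)/2) = 808^(8/2)
Product = 426231402496


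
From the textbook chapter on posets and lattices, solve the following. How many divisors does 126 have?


Divisors of 126: [1, 2, 3, 6, 7, 9, 14, 18, 21, 42, 63, 126]
Count: 12


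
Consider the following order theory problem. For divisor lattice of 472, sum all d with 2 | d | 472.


Interval [2,472] in divisors of 472: [2, 4, 8, 118, 236, 472]
Sum = 840


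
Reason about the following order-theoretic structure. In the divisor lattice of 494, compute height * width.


Height = length of longest chain minus 1; width = size of largest antichain.
A maximum chain: 1 | 19 | 247 | 494  (height 3).
A maximum antichain: {2, 13, 19}  (width 3).
Product = 3 * 3 = 9


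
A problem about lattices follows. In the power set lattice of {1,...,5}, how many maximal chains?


A maximal chain goes from the minimum element to a maximal element via cover relations.
Counting all min-to-max paths in the cover graph.
Total maximal chains: 120


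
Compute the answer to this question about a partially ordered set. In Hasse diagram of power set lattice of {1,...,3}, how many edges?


A cover relation a -< b holds when a < b with no c strictly between.
Cover relations:
  {} -< {1}
  {} -< {2}
  {} -< {3}
  {1} -< {1,2}
  {1} -< {1,3}
  {2} -< {1,2}
  {2} -< {2,3}
  {3} -< {1,3}
  ...4 more
Total: 12


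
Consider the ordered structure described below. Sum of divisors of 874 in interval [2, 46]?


Interval [2,46] in divisors of 874: [2, 46]
Sum = 48


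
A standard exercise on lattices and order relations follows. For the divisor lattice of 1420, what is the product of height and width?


Height = length of longest chain minus 1; width = size of largest antichain.
A maximum chain: 1 | 71 | 355 | 710 | 1420  (height 4).
A maximum antichain: {4, 10, 142, 355}  (width 4).
Product = 4 * 4 = 16


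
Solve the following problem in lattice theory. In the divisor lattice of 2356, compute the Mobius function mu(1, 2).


In a divisor lattice, mu(a,b) = mu(b/a) where mu is the classical Mobius function.
b/a = 2/1 = 2
Prime factorization of 2: primes [2]
2 is squarefree with 1 prime factor(s), so mu(2) = (-1)^1 = -1


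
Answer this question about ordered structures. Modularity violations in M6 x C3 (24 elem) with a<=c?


Modular law: if a <= c then a v (b ^ c) = (a v b) ^ c.
Check all triples (a,b,c) with a <= c among 24 elements.
This lattice is modular (diamonds M_m and their chain-products are modular).
Total violating triples: 0


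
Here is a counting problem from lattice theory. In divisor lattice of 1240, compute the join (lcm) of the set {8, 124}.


In a divisor lattice, join = lcm (least common multiple).
Compute lcm iteratively: start with first element, then lcm(current, next).
Elements: [8, 124]
lcm(8,124) = 248
Final lcm = 248


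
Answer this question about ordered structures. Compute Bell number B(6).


B(n) = number of set partitions of an n-element set.
B(n) satisfies the recurrence: B(n+1) = sum_k C(n,k)*B(k).
B(6) = 203


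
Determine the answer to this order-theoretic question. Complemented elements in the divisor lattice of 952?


An element a is complemented if some b has a meet b = bottom, a join b = top.
a is complemented iff gcd(a, n/a)=1, i.e. a is a unitary divisor of 952.
Complemented elements: 1, 7, 8, 17, 56, 119, ... (2 more)
Count: 8


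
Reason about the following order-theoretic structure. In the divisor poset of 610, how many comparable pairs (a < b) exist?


A comparable pair {a,b} has a < b or b < a in the order.
Count unordered pairs where one element is strictly below the other.
Examples: {1,2}, {1,5}, {1,10}, {1,61}, ...
Total comparable pairs: 19


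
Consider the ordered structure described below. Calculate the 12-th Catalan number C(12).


C(n) = C(2n, n) / (n+1).
C(24, 12) = 2704156
C(12) = 2704156 / 13 = 208012


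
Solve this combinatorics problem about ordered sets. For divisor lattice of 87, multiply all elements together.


Divisors of 87: [1, 3, 29, 87]
Product = n^(d(n)/2) = 87^(4/2)
Product = 7569


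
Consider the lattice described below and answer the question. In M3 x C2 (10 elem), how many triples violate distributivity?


Distributive law: a ^ (b v c) = (a ^ b) v (a ^ c).
Check all 10^3 = 1000 ordered triples (a,b,c).
  e.g. a=(a1,0), b=(a2,0), c=(a3,0): lhs=(a1,0) != rhs=(0,0)
  e.g. a=(a1,0), b=(a2,0), c=(a3,1): lhs=(a1,0) != rhs=(0,0)
Total violating triples: 48


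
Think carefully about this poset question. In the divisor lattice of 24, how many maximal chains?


A maximal chain goes from the minimum element to a maximal element via cover relations.
Counting all min-to-max paths in the cover graph.
Total maximal chains: 4


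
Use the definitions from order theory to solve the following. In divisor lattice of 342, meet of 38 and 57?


In a divisor lattice, meet = gcd (greatest common divisor).
By Euclidean algorithm or factoring: gcd(38,57) = 19


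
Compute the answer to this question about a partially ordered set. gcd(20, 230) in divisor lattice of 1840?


Meet=gcd.
gcd(20,230)=10


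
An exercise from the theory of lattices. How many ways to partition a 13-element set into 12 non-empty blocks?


S(n,k) = k*S(n-1,k) + S(n-1,k-1).
S(12,12) = 1, S(12,11) = 66
S(13,12) = 12*1 + 66 = 12 + 66
S(13,12) = 78


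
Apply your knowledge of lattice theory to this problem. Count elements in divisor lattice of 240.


Divisors of 240: [1, 2, 3, 4, 5, 6, 8, 10, 12, 15, 16, 20, 24, 30, 40, 48, 60, 80, 120, 240]
Count: 20


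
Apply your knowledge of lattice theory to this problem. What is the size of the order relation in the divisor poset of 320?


The order relation is {(a,b) : a <= b}, reflexive so it includes (a,a).
Examples: (1,1), (1,10), (1,16), (1,160), (1,2), ...
Total ordered pairs: 84


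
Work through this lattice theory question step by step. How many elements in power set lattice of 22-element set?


Power set = 2^n.
2^22 = 4194304


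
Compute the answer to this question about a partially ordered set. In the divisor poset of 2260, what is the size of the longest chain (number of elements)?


A chain is a totally ordered subset; we count the number of elements in a maximum chain.
Compute, for each element x, the size of the longest chain ending at x:
  1: 1
  2: 2
  5: 2
  113: 2
  4: 3
  10: 3
  ...
A maximum chain: 1 < 2 < 4 < 20 < 2260
Number of elements in the longest chain: 5


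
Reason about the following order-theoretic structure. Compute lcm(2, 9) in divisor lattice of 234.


In a divisor lattice, join = lcm (least common multiple).
gcd(2,9) = 1
lcm(2,9) = 2*9/gcd = 18/1 = 18


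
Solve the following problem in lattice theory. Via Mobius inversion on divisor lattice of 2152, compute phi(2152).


phi(n) = n * prod_{p|n} (1 - 1/p).
Prime divisors of 2152: [2, 269]
phi(2152) = 2152 * (1 - 1/2) * (1 - 1/269)
phi(2152) = 1072


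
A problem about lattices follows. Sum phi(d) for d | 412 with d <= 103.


Divisors of 412 up to 103: [1, 2, 4, 103]
phi values: [1, 1, 2, 102]
Sum = 106


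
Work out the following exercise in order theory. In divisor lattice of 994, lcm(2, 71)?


Join=lcm.
gcd(2,71)=1
lcm=142


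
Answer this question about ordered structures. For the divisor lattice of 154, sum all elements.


sigma(n) = sum of divisors.
Divisors of 154: [1, 2, 7, 11, 14, 22, 77, 154]
Sum = 288


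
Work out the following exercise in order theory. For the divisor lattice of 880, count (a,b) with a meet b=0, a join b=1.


Complement pair (a,b): a meet b = bottom, a join b = top.
Here: gcd(a,b)=1 and lcm(a,b)=880, i.e. a*b=880 with a,b coprime.
Pairs found: (1,880), (5,176), (11,80), (16,55), ... (4 more)
Total ordered pairs: 8


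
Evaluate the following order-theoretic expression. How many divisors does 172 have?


Divisors of 172: [1, 2, 4, 43, 86, 172]
Count: 6


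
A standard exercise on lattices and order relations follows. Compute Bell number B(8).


B(n) = number of set partitions of an n-element set.
B(n) satisfies the recurrence: B(n+1) = sum_k C(n,k)*B(k).
B(8) = 4140


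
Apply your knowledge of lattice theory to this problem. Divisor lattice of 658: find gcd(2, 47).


In a divisor lattice, meet = gcd (greatest common divisor).
By Euclidean algorithm or factoring: gcd(2,47) = 1


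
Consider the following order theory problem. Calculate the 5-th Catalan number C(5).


C(n) = C(2n, n) / (n+1).
C(10, 5) = 252
C(5) = 252 / 6 = 42


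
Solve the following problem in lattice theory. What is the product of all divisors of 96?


Divisors of 96: [1, 2, 3, 4, 6, 8, 12, 16, 24, 32, 48, 96]
Product = n^(d(n)/2) = 96^(12/2)
Product = 782757789696


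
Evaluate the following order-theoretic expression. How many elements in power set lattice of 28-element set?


Power set = 2^n.
2^28 = 268435456


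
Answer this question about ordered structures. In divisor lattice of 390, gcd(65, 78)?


Meet=gcd.
gcd(65,78)=13


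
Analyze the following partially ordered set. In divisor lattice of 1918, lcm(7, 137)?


Join=lcm.
gcd(7,137)=1
lcm=959


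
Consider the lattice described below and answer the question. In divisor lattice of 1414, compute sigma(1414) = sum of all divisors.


sigma(n) = sum of divisors.
Divisors of 1414: [1, 2, 7, 14, 101, 202, 707, 1414]
Sum = 2448


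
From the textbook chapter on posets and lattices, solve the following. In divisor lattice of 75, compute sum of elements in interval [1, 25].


Interval [1,25] in divisors of 75: [1, 5, 25]
Sum = 31


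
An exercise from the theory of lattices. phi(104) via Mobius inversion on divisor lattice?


phi(n) = n * prod_{p|n} (1 - 1/p).
Prime divisors of 104: [2, 13]
phi(104) = 104 * (1 - 1/2) * (1 - 1/13)
phi(104) = 48


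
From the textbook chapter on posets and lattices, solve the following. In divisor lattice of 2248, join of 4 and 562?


In a divisor lattice, join = lcm (least common multiple).
gcd(4,562) = 2
lcm(4,562) = 4*562/gcd = 2248/2 = 1124


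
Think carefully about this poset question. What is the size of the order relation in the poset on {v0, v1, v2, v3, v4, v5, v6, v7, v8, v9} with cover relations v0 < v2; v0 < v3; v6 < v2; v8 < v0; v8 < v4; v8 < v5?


The order relation is {(a,b) : a <= b}, reflexive so it includes (a,a).
Examples: (v0,v0), (v0,v2), (v0,v3), (v1,v1), (v2,v2), ...
Total ordered pairs: 18


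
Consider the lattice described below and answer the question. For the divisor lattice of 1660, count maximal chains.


A maximal chain goes from the minimum element to a maximal element via cover relations.
Counting all min-to-max paths in the cover graph.
Total maximal chains: 12


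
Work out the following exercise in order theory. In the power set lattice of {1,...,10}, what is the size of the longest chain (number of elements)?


A chain is a totally ordered subset; we count the number of elements in a maximum chain.
Compute, for each element x, the size of the longest chain ending at x:
  {}: 1
  {1}: 2
  {2}: 2
  {3}: 2
  {4}: 2
  {5}: 2
  ...
A maximum chain: {} < {1} < {1,2} < {1,2,3} < {1,2,3,4} < {1,2,3,4,5} < {1,2,3,4,5,6} < {1,2,3,4,5,6,7} < {1,2,3,4,5,6,7,8} < {1,2,3,4,5,6,7,8,9} < {1,2,3,4,5,6,7,8,9,10}
Number of elements in the longest chain: 11


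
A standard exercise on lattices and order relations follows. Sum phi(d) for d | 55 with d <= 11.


Divisors of 55 up to 11: [1, 5, 11]
phi values: [1, 4, 10]
Sum = 15


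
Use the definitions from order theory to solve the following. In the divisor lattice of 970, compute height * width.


Height = length of longest chain minus 1; width = size of largest antichain.
A maximum chain: 1 | 97 | 485 | 970  (height 3).
A maximum antichain: {2, 5, 97}  (width 3).
Product = 3 * 3 = 9


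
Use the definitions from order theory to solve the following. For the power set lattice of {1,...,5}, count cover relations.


A cover relation a -< b holds when a < b with no c strictly between.
Cover relations:
  {} -< {1}
  {} -< {2}
  {} -< {3}
  {} -< {4}
  {} -< {5}
  {1} -< {1,2}
  {1} -< {1,3}
  {1} -< {1,4}
  ...72 more
Total: 80
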